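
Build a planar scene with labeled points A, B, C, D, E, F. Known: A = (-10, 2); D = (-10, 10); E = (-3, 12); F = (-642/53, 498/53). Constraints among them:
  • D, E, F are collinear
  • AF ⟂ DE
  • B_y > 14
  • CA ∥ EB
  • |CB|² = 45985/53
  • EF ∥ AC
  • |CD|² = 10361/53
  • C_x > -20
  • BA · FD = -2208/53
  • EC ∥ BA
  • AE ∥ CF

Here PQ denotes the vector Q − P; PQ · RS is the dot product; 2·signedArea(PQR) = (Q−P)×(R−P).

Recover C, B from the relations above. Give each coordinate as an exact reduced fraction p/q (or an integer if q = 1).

1. C_x = -1013/53  [AE ∥ CF ∩ EF ∥ AC]
2. C_y = -32/53  [AE ∥ CF ∩ EF ∥ AC]
   → C = (-1013/53, -32/53)
3. B_x = 324/53  [EC ∥ BA ∩ CA ∥ EB]
4. B_y = 774/53  [EC ∥ BA ∩ CA ∥ EB]
   → B = (324/53, 774/53)

B = (324/53, 774/53)
C = (-1013/53, -32/53)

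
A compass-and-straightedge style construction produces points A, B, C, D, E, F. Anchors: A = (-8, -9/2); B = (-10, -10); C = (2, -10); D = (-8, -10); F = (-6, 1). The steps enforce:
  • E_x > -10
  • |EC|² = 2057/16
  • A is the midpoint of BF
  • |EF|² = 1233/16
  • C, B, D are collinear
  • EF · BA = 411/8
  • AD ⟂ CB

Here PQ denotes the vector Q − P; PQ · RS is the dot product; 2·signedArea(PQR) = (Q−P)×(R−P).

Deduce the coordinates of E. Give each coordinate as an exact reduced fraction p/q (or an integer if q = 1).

E = (-9, -29/4)

1. E_x = -9  [line -2·x + -11/2·y + -463/8 = 0 ∩ |EF|² = 1233/16]
2. E_y = -29/4  [line -2·x + -11/2·y + -463/8 = 0 ∩ |EF|² = 1233/16]
   → E = (-9, -29/4)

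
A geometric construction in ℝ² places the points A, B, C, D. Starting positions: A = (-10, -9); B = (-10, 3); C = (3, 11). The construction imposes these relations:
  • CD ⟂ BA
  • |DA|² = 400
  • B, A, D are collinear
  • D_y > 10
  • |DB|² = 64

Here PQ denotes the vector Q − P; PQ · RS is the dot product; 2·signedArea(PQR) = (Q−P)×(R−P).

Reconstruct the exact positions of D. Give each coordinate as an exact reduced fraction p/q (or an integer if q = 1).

1. D_x = -10  [B, A, D are collinear ∩ CD ⟂ BA]
2. D_y = 11  [B, A, D are collinear ∩ CD ⟂ BA]
   → D = (-10, 11)

D = (-10, 11)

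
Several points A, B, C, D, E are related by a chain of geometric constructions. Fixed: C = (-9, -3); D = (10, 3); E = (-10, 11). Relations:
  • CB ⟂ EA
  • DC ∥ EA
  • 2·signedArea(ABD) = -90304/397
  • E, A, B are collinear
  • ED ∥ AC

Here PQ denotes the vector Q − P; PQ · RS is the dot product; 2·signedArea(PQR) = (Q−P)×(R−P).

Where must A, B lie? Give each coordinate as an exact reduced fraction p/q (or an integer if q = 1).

1. A_x = -29  [ED ∥ AC ∩ DC ∥ EA]
2. A_y = 5  [ED ∥ AC ∩ DC ∥ EA]
   → A = (-29, 5)
3. B_x = -5205/397  [E, A, B are collinear ∩ CB ⟂ EA]
4. B_y = 3977/397  [E, A, B are collinear ∩ CB ⟂ EA]
   → B = (-5205/397, 3977/397)

A = (-29, 5)
B = (-5205/397, 3977/397)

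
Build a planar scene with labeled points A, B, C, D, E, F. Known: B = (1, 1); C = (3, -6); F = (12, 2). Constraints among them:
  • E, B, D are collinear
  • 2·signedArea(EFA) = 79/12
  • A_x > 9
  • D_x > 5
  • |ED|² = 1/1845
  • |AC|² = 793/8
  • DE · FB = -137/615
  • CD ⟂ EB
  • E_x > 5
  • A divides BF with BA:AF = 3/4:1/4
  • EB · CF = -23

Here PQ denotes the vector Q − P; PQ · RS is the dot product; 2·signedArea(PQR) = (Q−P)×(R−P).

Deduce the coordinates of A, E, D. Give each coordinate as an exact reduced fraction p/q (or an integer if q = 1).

1. A_x = 37/4  [A divides BF with BA:AF = 3/4:1/4]
2. A_y = 7/4  [A divides BF with BA:AF = 3/4:1/4]
   → A = (37/4, 7/4)
3. E_x = 16/3  [2·signedArea(EFA) = 79/12 ∩ EB · CF = -23]
4. E_y = -1  [2·signedArea(EFA) = 79/12 ∩ EB · CF = -23]
   → E = (16/3, -1)
5. D_x = 1089/205  [E, B, D are collinear ∩ CD ⟂ EB]
6. D_y = -203/205  [E, B, D are collinear ∩ CD ⟂ EB]
   → D = (1089/205, -203/205)

A = (37/4, 7/4)
D = (1089/205, -203/205)
E = (16/3, -1)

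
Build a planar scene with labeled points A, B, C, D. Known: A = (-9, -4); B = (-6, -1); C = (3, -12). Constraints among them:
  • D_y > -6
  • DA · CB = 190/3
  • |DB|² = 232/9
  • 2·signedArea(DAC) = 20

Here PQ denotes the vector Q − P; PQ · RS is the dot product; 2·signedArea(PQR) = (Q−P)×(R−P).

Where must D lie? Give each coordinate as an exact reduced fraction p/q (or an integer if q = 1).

D = (-4, -17/3)

1. D_x = -4  [DA · CB = 190/3 ∩ 2·signedArea(DAC) = 20]
2. D_y = -17/3  [DA · CB = 190/3 ∩ 2·signedArea(DAC) = 20]
   → D = (-4, -17/3)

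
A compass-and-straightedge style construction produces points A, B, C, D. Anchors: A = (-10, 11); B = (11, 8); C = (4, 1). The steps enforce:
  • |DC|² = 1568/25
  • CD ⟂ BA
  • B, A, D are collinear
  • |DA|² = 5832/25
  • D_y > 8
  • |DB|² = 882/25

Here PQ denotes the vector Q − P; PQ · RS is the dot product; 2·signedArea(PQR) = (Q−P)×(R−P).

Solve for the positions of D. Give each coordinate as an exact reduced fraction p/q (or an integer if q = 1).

1. D_x = 128/25  [B, A, D are collinear ∩ CD ⟂ BA]
2. D_y = 221/25  [B, A, D are collinear ∩ CD ⟂ BA]
   → D = (128/25, 221/25)

D = (128/25, 221/25)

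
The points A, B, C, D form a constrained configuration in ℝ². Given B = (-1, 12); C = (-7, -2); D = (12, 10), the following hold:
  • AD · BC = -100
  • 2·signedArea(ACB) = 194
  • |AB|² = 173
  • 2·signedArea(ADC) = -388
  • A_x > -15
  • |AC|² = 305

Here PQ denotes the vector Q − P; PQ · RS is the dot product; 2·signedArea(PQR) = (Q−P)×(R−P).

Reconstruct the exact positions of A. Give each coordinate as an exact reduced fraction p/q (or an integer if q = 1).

A = (-14, 14)

1. A_x = -14  [2·signedArea(ACB) = 194 ∩ AD · BC = -100]
2. A_y = 14  [2·signedArea(ACB) = 194 ∩ AD · BC = -100]
   → A = (-14, 14)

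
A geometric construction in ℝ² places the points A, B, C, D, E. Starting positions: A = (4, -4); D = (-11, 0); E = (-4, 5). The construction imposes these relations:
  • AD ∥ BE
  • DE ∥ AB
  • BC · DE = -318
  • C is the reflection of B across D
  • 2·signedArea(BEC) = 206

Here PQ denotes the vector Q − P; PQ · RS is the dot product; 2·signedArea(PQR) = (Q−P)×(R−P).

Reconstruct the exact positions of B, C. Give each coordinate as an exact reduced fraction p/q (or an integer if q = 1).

B = (11, 1)
C = (-33, -1)

1. B_x = 11  [AD ∥ BE ∩ DE ∥ AB]
2. B_y = 1  [AD ∥ BE ∩ DE ∥ AB]
   → B = (11, 1)
3. C_x = -33  [C is the reflection of B across D]
4. C_y = -1  [C is the reflection of B across D]
   → C = (-33, -1)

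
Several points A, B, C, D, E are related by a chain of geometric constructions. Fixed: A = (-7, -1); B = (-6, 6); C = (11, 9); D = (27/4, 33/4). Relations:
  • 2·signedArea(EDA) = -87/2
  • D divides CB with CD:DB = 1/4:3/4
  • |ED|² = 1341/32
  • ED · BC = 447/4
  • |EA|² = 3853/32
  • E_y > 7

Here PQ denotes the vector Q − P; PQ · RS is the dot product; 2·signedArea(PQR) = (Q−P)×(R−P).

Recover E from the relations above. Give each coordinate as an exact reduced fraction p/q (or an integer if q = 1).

1. E_x = 3/8  [2·signedArea(EDA) = -87/2 ∩ ED · BC = 447/4]
2. E_y = 57/8  [2·signedArea(EDA) = -87/2 ∩ ED · BC = 447/4]
   → E = (3/8, 57/8)

E = (3/8, 57/8)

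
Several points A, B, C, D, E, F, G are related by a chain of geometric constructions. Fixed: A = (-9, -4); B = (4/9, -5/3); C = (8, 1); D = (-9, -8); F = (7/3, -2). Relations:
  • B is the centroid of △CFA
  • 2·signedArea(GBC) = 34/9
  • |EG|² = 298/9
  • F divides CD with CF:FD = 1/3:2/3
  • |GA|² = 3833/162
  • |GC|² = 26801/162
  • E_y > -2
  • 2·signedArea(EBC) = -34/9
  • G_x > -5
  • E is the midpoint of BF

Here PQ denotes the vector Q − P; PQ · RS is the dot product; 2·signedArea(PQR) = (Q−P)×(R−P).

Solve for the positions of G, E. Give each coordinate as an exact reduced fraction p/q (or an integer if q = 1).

1. G_x = -77/18  [line -8/3·x + 68/9·y + 10 = 0 ∩ |GA|² = 3833/162]
2. G_y = -17/6  [line -8/3·x + 68/9·y + 10 = 0 ∩ |GA|² = 3833/162]
   → G = (-77/18, -17/6)
3. E_x = 25/18  [E is the midpoint of BF]
4. E_y = -11/6  [E is the midpoint of BF]
   → E = (25/18, -11/6)

E = (25/18, -11/6)
G = (-77/18, -17/6)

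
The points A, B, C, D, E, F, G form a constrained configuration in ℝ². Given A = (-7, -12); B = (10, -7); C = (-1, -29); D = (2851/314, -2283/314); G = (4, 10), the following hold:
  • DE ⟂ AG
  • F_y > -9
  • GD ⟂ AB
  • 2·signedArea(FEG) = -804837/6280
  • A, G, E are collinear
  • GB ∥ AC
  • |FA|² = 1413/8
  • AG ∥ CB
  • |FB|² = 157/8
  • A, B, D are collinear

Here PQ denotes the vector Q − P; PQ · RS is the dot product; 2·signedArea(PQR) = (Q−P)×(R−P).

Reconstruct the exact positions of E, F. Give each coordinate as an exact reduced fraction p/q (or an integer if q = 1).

E = (-2971/1570, -1401/785)
F = (23/4, -33/4)

1. E_x = -2971/1570  [A, G, E are collinear ∩ DE ⟂ AG]
2. E_y = -1401/785  [A, G, E are collinear ∩ DE ⟂ AG]
   → E = (-2971/1570, -1401/785)
3. F_x = 23/4  [line -9251/785·x + 9251/1570·y + 730829/6280 = 0 ∩ |FA|² = 1413/8]
4. F_y = -33/4  [line -9251/785·x + 9251/1570·y + 730829/6280 = 0 ∩ |FA|² = 1413/8]
   → F = (23/4, -33/4)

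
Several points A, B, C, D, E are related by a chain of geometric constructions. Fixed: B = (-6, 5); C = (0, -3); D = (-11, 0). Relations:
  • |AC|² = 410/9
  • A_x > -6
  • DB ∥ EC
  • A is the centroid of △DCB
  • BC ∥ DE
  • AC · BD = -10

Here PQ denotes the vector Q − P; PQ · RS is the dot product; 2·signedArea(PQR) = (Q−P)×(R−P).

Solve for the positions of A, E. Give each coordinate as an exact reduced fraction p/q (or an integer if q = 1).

A = (-17/3, 2/3)
E = (-5, -8)

1. A_x = -17/3  [A is the centroid of △DCB]
2. A_y = 2/3  [A is the centroid of △DCB]
   → A = (-17/3, 2/3)
3. E_x = -5  [DB ∥ EC ∩ BC ∥ DE]
4. E_y = -8  [DB ∥ EC ∩ BC ∥ DE]
   → E = (-5, -8)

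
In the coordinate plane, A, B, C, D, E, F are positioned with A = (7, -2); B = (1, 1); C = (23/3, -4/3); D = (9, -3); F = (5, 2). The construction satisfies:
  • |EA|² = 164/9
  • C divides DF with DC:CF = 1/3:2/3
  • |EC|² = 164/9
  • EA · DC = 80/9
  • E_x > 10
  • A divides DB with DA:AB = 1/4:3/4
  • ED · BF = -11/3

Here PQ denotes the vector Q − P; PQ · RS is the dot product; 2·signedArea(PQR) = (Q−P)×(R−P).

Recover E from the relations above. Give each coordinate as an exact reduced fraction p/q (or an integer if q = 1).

1. E_x = 31/3  [EA · DC = 80/9 ∩ ED · BF = -11/3]
2. E_y = -14/3  [EA · DC = 80/9 ∩ ED · BF = -11/3]
   → E = (31/3, -14/3)

E = (31/3, -14/3)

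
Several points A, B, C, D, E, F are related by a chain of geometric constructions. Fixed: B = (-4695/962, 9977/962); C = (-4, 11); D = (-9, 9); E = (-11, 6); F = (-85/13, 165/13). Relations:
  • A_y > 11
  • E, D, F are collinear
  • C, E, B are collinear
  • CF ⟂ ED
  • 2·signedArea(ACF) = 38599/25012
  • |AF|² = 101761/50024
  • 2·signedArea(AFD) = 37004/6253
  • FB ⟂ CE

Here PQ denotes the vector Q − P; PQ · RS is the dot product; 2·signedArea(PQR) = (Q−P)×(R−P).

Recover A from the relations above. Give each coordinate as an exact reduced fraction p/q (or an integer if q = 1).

A = (-845/148, 22187/1924)

1. A_x = -845/148  [2·signedArea(ACF) = 38599/25012 ∩ 2·signedArea(AFD) = 37004/6253]
2. A_y = 22187/1924  [2·signedArea(ACF) = 38599/25012 ∩ 2·signedArea(AFD) = 37004/6253]
   → A = (-845/148, 22187/1924)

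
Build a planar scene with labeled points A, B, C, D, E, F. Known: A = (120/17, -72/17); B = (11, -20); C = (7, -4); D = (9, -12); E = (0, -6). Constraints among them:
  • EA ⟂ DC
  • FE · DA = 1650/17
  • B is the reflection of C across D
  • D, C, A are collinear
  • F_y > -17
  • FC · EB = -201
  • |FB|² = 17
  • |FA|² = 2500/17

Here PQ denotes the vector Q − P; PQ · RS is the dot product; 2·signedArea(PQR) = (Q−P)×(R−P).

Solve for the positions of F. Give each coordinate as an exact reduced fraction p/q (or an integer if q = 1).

1. F_x = 10  [FC · EB = -201 ∩ FE · DA = 1650/17]
2. F_y = -16  [FC · EB = -201 ∩ FE · DA = 1650/17]
   → F = (10, -16)

F = (10, -16)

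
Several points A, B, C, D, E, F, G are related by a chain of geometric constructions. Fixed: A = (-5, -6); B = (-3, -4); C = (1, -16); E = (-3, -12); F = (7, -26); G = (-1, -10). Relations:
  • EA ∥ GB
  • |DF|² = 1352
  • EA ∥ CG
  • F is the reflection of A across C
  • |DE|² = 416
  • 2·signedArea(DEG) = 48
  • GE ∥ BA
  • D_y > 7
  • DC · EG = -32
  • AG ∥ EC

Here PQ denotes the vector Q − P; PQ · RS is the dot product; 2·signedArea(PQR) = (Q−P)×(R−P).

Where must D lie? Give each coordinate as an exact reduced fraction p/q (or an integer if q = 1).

D = (-7, 8)

1. D_x = -7  [2·signedArea(DEG) = 48 ∩ DC · EG = -32]
2. D_y = 8  [2·signedArea(DEG) = 48 ∩ DC · EG = -32]
   → D = (-7, 8)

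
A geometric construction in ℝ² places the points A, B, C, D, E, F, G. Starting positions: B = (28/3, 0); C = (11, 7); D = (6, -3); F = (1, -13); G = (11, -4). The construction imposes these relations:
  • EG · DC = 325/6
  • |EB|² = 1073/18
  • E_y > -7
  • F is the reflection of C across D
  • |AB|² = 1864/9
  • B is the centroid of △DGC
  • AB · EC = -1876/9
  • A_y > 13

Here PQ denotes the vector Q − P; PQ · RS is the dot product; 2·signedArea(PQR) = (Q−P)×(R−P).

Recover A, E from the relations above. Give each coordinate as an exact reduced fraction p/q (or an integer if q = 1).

A = (38/3, 14)
E = (31/6, -13/2)

1. E_x = 31/6  [line -5·x + -10·y + -235/6 = 0 ∩ |EB|² = 1073/18]
2. E_y = -13/2  [line -5·x + -10·y + -235/6 = 0 ∩ |EB|² = 1073/18]
   → E = (31/6, -13/2)
3. A_x = 38/3  [line -35/6·x + -27/2·y + 2366/9 = 0 ∩ |AB|² = 1864/9]
4. A_y = 14  [line -35/6·x + -27/2·y + 2366/9 = 0 ∩ |AB|² = 1864/9]
   → A = (38/3, 14)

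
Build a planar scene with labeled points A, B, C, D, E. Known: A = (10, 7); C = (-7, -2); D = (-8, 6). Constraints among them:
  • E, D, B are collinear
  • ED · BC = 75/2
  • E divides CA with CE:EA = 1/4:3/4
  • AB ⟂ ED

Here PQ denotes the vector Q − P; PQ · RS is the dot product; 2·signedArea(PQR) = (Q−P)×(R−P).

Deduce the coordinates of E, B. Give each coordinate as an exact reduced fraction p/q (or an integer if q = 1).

1. E_x = -11/4  [E divides CA with CE:EA = 1/4:3/4]
2. E_y = 1/4  [E divides CA with CE:EA = 1/4:3/4]
   → E = (-11/4, 1/4)
3. B_x = -61/194  [E, D, B are collinear ∩ AB ⟂ ED]
4. B_y = -469/194  [E, D, B are collinear ∩ AB ⟂ ED]
   → B = (-61/194, -469/194)

B = (-61/194, -469/194)
E = (-11/4, 1/4)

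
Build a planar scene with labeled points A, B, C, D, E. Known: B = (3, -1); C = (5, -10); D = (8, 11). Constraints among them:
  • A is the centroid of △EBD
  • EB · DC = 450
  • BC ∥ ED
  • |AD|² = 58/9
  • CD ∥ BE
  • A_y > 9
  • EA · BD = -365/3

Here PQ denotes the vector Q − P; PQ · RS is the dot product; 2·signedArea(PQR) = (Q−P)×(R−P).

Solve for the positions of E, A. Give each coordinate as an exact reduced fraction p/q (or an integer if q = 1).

1. E_x = 6  [BC ∥ ED ∩ CD ∥ BE]
2. E_y = 20  [BC ∥ ED ∩ CD ∥ BE]
   → E = (6, 20)
3. A_x = 17/3  [A is the centroid of △EBD]
4. A_y = 10  [A is the centroid of △EBD]
   → A = (17/3, 10)

A = (17/3, 10)
E = (6, 20)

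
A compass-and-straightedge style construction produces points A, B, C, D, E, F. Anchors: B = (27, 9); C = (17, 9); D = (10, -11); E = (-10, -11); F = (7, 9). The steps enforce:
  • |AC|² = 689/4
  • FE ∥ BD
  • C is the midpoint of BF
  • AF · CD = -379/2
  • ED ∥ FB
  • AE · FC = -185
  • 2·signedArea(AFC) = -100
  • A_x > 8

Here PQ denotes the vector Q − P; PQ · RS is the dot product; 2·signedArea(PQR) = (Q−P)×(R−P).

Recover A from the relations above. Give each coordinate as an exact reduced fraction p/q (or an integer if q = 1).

1. A_x = 17/2  [AE · FC = -185 ∩ AF · CD = -379/2]
2. A_y = -1  [AE · FC = -185 ∩ AF · CD = -379/2]
   → A = (17/2, -1)

A = (17/2, -1)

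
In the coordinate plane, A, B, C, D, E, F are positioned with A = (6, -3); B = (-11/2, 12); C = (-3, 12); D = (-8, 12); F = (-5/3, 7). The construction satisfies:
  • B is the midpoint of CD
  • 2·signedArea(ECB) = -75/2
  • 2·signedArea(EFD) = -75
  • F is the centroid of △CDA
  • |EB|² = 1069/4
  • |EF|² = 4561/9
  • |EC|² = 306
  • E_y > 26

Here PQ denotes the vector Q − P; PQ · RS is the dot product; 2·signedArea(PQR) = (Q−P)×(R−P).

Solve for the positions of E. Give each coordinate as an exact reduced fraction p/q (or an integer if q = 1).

1. E_x = -12  [2·signedArea(EFD) = -75 ∩ 2·signedArea(ECB) = -75/2]
2. E_y = 27  [2·signedArea(EFD) = -75 ∩ 2·signedArea(ECB) = -75/2]
   → E = (-12, 27)

E = (-12, 27)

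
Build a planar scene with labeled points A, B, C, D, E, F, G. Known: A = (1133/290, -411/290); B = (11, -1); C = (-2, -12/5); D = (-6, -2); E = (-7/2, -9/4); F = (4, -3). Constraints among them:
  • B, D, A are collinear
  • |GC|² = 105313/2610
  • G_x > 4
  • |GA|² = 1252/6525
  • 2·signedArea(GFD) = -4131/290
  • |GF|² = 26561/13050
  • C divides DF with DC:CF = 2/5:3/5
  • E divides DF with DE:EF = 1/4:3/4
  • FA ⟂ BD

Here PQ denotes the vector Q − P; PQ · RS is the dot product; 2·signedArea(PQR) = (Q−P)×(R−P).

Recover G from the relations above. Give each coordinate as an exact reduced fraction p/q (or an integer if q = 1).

1. G_x = 3743/870  [line -1·x + -10·y + -3409/290 = 0 ∩ |GC|² = 105313/2610]
2. G_y = -1397/870  [line -1·x + -10·y + -3409/290 = 0 ∩ |GC|² = 105313/2610]
   → G = (3743/870, -1397/870)

G = (3743/870, -1397/870)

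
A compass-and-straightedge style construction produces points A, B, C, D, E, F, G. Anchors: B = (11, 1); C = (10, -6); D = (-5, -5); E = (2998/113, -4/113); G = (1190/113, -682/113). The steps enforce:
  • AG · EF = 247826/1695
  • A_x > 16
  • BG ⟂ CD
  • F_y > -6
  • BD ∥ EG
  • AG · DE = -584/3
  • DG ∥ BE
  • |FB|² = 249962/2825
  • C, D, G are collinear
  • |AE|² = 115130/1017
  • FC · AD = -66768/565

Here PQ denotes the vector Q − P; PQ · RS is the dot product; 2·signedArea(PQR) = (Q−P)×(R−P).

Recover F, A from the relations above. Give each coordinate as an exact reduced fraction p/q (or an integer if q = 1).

1. A_x = 5431/339  [line -3563/113·x + -561/113·y + 168400/339 = 0 ∩ |AE|² = 115130/1017]
2. A_y = -191/113  [line -3563/113·x + -561/113·y + 168400/339 = 0 ∩ |AE|² = 115130/1017]
   → A = (5431/339, -191/113)
3. F_x = 488/113  [FC · AD = -66768/565 ∩ AG · EF = 247826/1695]
4. F_y = -3176/565  [FC · AD = -66768/565 ∩ AG · EF = 247826/1695]
   → F = (488/113, -3176/565)

A = (5431/339, -191/113)
F = (488/113, -3176/565)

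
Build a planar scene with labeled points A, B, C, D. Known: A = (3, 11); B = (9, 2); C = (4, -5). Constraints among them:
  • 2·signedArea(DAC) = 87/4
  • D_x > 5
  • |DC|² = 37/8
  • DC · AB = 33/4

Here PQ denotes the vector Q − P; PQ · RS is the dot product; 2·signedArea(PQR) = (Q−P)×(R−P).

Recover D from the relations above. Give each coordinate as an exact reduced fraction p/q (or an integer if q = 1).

D = (21/4, -13/4)

1. D_x = 21/4  [2·signedArea(DAC) = 87/4 ∩ DC · AB = 33/4]
2. D_y = -13/4  [2·signedArea(DAC) = 87/4 ∩ DC · AB = 33/4]
   → D = (21/4, -13/4)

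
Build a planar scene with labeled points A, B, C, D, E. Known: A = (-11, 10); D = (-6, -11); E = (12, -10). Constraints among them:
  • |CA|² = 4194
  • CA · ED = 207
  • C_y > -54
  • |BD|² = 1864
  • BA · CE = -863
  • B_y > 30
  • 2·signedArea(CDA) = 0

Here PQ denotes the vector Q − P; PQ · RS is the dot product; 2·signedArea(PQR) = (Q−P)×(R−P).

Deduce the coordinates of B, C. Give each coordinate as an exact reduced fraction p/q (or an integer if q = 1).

B = (-16, 31)
C = (4, -53)

1. C_x = 4  [2·signedArea(CDA) = 0 ∩ CA · ED = 207]
2. C_y = -53  [2·signedArea(CDA) = 0 ∩ CA · ED = 207]
   → C = (4, -53)
3. B_x = -16  [line -8·x + -43·y + 1205 = 0 ∩ |BD|² = 1864]
4. B_y = 31  [line -8·x + -43·y + 1205 = 0 ∩ |BD|² = 1864]
   → B = (-16, 31)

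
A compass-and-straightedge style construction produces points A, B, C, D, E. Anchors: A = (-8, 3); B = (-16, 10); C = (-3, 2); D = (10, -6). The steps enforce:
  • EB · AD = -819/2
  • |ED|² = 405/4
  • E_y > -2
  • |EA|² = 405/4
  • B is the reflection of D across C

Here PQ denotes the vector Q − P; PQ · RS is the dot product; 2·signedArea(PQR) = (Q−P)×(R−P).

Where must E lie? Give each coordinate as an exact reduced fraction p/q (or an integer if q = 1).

E = (1, -3/2)

1. E_x = 1  [line -18·x + 9·y + 63/2 = 0 ∩ |ED|² = 405/4]
2. E_y = -3/2  [line -18·x + 9·y + 63/2 = 0 ∩ |ED|² = 405/4]
   → E = (1, -3/2)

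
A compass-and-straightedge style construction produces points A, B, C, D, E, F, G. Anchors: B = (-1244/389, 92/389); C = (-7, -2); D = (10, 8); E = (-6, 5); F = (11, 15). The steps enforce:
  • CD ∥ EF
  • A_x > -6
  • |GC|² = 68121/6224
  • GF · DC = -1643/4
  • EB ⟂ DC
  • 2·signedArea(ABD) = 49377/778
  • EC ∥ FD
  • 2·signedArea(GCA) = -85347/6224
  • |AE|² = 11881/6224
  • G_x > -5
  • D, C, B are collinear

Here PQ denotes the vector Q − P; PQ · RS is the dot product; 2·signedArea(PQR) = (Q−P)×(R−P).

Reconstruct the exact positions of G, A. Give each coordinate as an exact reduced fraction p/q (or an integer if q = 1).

1. G_x = -6455/1556  [line 17·x + 10·y + 295/4 = 0 ∩ |GC|² = 68121/6224]
2. G_y = -251/778  [line 17·x + 10·y + 295/4 = 0 ∩ |GC|² = 68121/6224]
   → G = (-6455/1556, -251/778)
3. A_x = -4123/778  [line 1305/778·x + -4437/1556·y + 122931/6224 = 0 ∩ |AE|² = 11881/6224]
4. A_y = 5927/1556  [line 1305/778·x + -4437/1556·y + 122931/6224 = 0 ∩ |AE|² = 11881/6224]
   → A = (-4123/778, 5927/1556)

A = (-4123/778, 5927/1556)
G = (-6455/1556, -251/778)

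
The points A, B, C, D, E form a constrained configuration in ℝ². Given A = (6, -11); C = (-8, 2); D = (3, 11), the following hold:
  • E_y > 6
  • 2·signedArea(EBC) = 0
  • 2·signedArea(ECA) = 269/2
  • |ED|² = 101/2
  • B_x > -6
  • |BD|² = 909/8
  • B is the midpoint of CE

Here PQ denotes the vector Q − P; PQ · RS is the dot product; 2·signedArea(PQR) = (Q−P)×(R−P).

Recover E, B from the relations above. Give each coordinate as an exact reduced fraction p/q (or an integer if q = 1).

1. E_x = -5/2  [line 13·x + 14·y + -117/2 = 0 ∩ |ED|² = 101/2]
2. E_y = 13/2  [line 13·x + 14·y + -117/2 = 0 ∩ |ED|² = 101/2]
   → E = (-5/2, 13/2)
3. B_x = -21/4  [2·signedArea(EBC) = 0 ∩ B is the midpoint of CE]
4. B_y = 17/4  [2·signedArea(EBC) = 0 ∩ B is the midpoint of CE]
   → B = (-21/4, 17/4)

B = (-21/4, 17/4)
E = (-5/2, 13/2)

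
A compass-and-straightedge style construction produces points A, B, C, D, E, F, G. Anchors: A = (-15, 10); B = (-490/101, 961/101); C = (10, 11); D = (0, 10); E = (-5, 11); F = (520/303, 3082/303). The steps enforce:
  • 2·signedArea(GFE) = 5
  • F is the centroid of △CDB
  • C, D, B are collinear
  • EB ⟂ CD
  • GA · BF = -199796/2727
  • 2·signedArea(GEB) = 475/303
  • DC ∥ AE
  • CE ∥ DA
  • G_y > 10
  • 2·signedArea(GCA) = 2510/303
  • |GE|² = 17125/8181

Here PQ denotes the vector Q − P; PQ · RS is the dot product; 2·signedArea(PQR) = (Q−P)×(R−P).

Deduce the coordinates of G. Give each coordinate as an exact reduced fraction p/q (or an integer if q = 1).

1. G_x = -3505/909  [2·signedArea(GEB) = 475/303 ∩ 2·signedArea(GCA) = 2510/303]
2. G_y = 9194/909  [2·signedArea(GEB) = 475/303 ∩ 2·signedArea(GCA) = 2510/303]
   → G = (-3505/909, 9194/909)

G = (-3505/909, 9194/909)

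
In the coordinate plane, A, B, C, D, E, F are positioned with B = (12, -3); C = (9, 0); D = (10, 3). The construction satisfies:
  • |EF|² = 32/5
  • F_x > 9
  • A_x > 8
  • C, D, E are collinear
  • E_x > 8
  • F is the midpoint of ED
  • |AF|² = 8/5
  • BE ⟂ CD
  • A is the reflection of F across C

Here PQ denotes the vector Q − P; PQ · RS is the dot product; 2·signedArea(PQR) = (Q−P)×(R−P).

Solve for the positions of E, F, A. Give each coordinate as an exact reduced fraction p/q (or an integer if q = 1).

1. E_x = 42/5  [C, D, E are collinear ∩ BE ⟂ CD]
2. E_y = -9/5  [C, D, E are collinear ∩ BE ⟂ CD]
   → E = (42/5, -9/5)
3. F_x = 46/5  [F is the midpoint of ED]
4. F_y = 3/5  [F is the midpoint of ED]
   → F = (46/5, 3/5)
5. A_x = 44/5  [A is the reflection of F across C]
6. A_y = -3/5  [A is the reflection of F across C]
   → A = (44/5, -3/5)

A = (44/5, -3/5)
E = (42/5, -9/5)
F = (46/5, 3/5)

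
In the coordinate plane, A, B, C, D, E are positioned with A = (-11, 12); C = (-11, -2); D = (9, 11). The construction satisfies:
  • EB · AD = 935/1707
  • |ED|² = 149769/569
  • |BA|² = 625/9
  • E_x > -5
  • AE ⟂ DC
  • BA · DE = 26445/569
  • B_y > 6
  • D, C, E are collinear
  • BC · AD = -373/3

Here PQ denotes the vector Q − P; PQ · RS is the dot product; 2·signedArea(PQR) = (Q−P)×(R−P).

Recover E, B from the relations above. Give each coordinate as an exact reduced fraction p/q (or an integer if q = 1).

B = (-13/3, 7)
E = (-2619/569, 1228/569)

1. E_x = -2619/569  [D, C, E are collinear ∩ AE ⟂ DC]
2. E_y = 1228/569  [D, C, E are collinear ∩ AE ⟂ DC]
   → E = (-2619/569, 1228/569)
3. B_x = -13/3  [BC · AD = -373/3 ∩ BA · DE = 26445/569]
4. B_y = 7  [BC · AD = -373/3 ∩ BA · DE = 26445/569]
   → B = (-13/3, 7)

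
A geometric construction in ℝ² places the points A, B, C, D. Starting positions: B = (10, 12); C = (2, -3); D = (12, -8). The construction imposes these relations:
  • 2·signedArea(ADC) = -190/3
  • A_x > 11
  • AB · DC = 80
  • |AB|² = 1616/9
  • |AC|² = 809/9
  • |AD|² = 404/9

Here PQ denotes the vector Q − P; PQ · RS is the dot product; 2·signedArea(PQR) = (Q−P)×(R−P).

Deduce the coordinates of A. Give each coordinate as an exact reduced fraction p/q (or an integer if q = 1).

1. A_x = 34/3  [2·signedArea(ADC) = -190/3 ∩ AB · DC = 80]
2. A_y = -4/3  [2·signedArea(ADC) = -190/3 ∩ AB · DC = 80]
   → A = (34/3, -4/3)

A = (34/3, -4/3)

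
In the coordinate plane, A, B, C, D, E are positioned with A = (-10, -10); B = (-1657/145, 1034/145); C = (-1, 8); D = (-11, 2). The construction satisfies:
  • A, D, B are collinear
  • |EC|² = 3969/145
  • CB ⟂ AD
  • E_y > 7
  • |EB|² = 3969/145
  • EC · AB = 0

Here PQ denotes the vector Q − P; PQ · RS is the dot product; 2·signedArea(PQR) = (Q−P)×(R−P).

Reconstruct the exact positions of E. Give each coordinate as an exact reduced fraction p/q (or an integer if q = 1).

1. E_x = -901/145  [line 207/145·x + -2484/145·y + 20079/145 = 0 ∩ |EB|² = 3969/145]
2. E_y = 1097/145  [line 207/145·x + -2484/145·y + 20079/145 = 0 ∩ |EB|² = 3969/145]
   → E = (-901/145, 1097/145)

E = (-901/145, 1097/145)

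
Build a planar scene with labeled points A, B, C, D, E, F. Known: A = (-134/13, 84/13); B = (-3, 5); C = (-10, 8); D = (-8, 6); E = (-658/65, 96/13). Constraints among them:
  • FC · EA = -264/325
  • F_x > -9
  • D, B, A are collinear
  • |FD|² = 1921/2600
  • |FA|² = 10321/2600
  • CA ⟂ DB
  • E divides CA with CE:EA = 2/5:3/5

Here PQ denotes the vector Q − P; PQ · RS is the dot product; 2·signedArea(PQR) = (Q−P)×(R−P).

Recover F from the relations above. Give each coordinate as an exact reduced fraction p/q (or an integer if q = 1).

1. F_x = -2169/260  [line 12/65·x + 12/13·y + -1536/325 = 0 ∩ |FA|² = 10321/2600]
2. F_y = 353/52  [line 12/65·x + 12/13·y + -1536/325 = 0 ∩ |FA|² = 10321/2600]
   → F = (-2169/260, 353/52)

F = (-2169/260, 353/52)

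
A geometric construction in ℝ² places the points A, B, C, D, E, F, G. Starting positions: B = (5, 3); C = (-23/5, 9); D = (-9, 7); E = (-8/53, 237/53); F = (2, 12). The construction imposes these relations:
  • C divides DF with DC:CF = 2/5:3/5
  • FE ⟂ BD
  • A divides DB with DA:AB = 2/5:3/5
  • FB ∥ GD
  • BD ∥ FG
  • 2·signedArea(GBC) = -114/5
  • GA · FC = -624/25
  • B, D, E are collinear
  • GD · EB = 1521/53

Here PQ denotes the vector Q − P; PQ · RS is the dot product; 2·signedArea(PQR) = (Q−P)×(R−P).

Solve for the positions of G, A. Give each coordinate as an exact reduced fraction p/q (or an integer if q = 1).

1. G_x = -12  [FB ∥ GD ∩ BD ∥ FG]
2. G_y = 16  [FB ∥ GD ∩ BD ∥ FG]
   → G = (-12, 16)
3. A_x = -17/5  [A divides DB with DA:AB = 2/5:3/5]
4. A_y = 27/5  [A divides DB with DA:AB = 2/5:3/5]
   → A = (-17/5, 27/5)

A = (-17/5, 27/5)
G = (-12, 16)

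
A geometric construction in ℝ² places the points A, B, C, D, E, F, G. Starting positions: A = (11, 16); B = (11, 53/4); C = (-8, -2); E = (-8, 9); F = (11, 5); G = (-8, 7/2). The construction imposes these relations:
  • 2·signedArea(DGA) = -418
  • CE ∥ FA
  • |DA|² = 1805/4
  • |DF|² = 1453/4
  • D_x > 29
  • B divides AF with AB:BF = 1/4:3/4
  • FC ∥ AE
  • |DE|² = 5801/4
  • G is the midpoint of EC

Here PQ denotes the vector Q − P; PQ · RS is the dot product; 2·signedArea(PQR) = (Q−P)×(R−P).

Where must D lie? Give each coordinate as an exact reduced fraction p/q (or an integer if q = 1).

D = (30, 13/2)

1. D_x = 30  [line -25/2·x + 19·y + 503/2 = 0 ∩ |DA|² = 1805/4]
2. D_y = 13/2  [line -25/2·x + 19·y + 503/2 = 0 ∩ |DA|² = 1805/4]
   → D = (30, 13/2)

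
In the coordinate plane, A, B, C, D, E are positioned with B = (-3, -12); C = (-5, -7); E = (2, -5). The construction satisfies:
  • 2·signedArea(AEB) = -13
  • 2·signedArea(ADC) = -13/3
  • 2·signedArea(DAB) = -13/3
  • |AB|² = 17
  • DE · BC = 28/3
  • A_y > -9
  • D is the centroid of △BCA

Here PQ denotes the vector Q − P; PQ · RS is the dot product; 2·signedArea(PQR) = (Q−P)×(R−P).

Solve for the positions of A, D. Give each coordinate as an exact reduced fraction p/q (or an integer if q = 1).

1. A_x = -2  [line 7·x + -5·y + -26 = 0 ∩ |AB|² = 17]
2. A_y = -8  [line 7·x + -5·y + -26 = 0 ∩ |AB|² = 17]
   → A = (-2, -8)
3. D_x = -10/3  [D is the centroid of △BCA]
4. D_y = -9  [D is the centroid of △BCA]
   → D = (-10/3, -9)

A = (-2, -8)
D = (-10/3, -9)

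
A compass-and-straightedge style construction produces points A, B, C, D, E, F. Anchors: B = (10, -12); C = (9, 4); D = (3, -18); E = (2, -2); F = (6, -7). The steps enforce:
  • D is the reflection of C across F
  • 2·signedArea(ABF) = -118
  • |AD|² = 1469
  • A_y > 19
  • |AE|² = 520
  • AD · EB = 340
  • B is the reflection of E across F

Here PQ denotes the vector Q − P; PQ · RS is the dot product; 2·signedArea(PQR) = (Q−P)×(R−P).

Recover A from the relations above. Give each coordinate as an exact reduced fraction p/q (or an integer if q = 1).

1. A_x = 8  [AD · EB = 340 ∩ 2·signedArea(ABF) = -118]
2. A_y = 20  [AD · EB = 340 ∩ 2·signedArea(ABF) = -118]
   → A = (8, 20)

A = (8, 20)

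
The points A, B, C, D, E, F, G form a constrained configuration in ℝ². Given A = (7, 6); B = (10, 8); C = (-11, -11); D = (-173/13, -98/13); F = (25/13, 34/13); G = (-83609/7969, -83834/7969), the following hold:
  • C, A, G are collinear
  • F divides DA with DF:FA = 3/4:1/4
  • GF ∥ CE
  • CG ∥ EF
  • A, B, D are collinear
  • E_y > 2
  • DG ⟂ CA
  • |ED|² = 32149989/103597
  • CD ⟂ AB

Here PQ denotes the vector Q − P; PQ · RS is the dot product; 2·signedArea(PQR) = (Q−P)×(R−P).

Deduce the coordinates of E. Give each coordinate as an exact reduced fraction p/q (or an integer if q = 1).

E = (11275/7969, 1309/613)

1. E_x = 11275/7969  [CG ∥ EF ∩ GF ∥ CE]
2. E_y = 1309/613  [CG ∥ EF ∩ GF ∥ CE]
   → E = (11275/7969, 1309/613)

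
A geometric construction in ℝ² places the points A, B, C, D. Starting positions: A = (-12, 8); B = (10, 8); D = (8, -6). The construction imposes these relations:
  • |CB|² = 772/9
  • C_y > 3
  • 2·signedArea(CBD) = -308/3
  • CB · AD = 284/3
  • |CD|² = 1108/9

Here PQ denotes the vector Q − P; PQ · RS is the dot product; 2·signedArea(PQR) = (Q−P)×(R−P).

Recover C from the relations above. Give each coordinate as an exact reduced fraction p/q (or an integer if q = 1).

1. C_x = 2  [2·signedArea(CBD) = -308/3 ∩ CB · AD = 284/3]
2. C_y = 10/3  [2·signedArea(CBD) = -308/3 ∩ CB · AD = 284/3]
   → C = (2, 10/3)

C = (2, 10/3)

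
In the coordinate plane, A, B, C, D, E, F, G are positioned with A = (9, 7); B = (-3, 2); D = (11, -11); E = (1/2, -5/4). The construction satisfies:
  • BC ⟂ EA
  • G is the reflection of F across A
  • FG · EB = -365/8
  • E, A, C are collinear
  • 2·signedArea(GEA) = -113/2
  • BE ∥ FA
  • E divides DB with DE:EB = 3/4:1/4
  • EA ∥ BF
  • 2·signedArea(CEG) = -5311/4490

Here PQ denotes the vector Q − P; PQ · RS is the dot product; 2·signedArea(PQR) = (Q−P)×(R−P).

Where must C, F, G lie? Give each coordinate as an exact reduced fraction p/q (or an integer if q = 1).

1. C_x = 723/2245  [E, A, C are collinear ∩ BC ⟂ EA]
2. C_y = -3194/2245  [E, A, C are collinear ∩ BC ⟂ EA]
   → C = (723/2245, -3194/2245)
3. F_x = 11/2  [BE ∥ FA ∩ EA ∥ BF]
4. F_y = 41/4  [BE ∥ FA ∩ EA ∥ BF]
   → F = (11/2, 41/4)
5. G_x = 25/2  [G is the reflection of F across A]
6. G_y = 15/4  [G is the reflection of F across A]
   → G = (25/2, 15/4)

C = (723/2245, -3194/2245)
F = (11/2, 41/4)
G = (25/2, 15/4)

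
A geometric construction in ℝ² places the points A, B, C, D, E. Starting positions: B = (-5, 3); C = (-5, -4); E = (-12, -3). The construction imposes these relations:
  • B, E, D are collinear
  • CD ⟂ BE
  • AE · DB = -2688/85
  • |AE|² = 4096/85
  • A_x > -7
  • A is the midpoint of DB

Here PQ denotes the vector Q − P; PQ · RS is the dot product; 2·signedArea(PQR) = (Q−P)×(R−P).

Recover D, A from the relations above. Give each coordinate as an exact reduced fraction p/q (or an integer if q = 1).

A = (-572/85, 129/85)
D = (-719/85, 3/85)

1. D_x = -719/85  [B, E, D are collinear ∩ CD ⟂ BE]
2. D_y = 3/85  [B, E, D are collinear ∩ CD ⟂ BE]
   → D = (-719/85, 3/85)
3. A_x = -572/85  [A is the midpoint of DB]
4. A_y = 129/85  [A is the midpoint of DB]
   → A = (-572/85, 129/85)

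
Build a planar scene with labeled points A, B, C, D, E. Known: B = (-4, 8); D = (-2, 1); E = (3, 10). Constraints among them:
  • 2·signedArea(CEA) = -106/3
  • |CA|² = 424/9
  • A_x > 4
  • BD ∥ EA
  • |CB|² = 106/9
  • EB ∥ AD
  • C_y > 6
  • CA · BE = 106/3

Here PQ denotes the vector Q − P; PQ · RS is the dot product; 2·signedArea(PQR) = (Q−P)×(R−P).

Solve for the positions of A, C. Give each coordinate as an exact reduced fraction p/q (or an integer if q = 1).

1. A_x = 5  [EB ∥ AD ∩ BD ∥ EA]
2. A_y = 3  [EB ∥ AD ∩ BD ∥ EA]
   → A = (5, 3)
3. C_x = -1  [line -7·x + -2·y + 17/3 = 0 ∩ |CA|² = 424/9]
4. C_y = 19/3  [line -7·x + -2·y + 17/3 = 0 ∩ |CA|² = 424/9]
   → C = (-1, 19/3)

A = (5, 3)
C = (-1, 19/3)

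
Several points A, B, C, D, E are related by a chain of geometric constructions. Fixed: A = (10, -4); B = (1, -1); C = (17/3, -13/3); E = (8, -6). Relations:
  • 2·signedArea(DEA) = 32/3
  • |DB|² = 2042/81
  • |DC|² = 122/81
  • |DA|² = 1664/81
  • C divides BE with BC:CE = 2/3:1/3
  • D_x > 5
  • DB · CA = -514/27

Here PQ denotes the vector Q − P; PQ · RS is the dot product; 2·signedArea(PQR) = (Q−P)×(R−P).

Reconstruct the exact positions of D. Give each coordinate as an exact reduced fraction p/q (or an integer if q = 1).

1. D_x = 50/9  [DB · CA = -514/27 ∩ 2·signedArea(DEA) = 32/3]
2. D_y = -28/9  [DB · CA = -514/27 ∩ 2·signedArea(DEA) = 32/3]
   → D = (50/9, -28/9)

D = (50/9, -28/9)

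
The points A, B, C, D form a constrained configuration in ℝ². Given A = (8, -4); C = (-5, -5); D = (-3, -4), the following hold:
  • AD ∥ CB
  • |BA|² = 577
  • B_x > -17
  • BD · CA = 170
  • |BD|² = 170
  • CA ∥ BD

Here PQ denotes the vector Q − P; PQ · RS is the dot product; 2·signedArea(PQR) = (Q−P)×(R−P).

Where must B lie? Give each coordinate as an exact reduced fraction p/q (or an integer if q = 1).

B = (-16, -5)

1. B_x = -16  [CA ∥ BD ∩ AD ∥ CB]
2. B_y = -5  [CA ∥ BD ∩ AD ∥ CB]
   → B = (-16, -5)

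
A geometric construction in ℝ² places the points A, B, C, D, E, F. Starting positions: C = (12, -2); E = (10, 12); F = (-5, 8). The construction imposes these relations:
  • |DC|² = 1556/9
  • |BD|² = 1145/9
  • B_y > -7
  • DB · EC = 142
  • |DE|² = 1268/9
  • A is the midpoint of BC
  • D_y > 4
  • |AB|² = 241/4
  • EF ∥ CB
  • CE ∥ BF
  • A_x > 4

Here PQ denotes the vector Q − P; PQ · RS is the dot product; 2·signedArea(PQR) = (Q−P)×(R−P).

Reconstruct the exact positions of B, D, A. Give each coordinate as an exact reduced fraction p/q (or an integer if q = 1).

1. B_x = -3  [CE ∥ BF ∩ EF ∥ CB]
2. B_y = -6  [CE ∥ BF ∩ EF ∥ CB]
   → B = (-3, -6)
3. D_x = 2/3  [line -2·x + 14·y + -64 = 0 ∩ |BD|² = 1145/9]
4. D_y = 14/3  [line -2·x + 14·y + -64 = 0 ∩ |BD|² = 1145/9]
   → D = (2/3, 14/3)
5. A_x = 9/2  [A is the midpoint of BC]
6. A_y = -4  [A is the midpoint of BC]
   → A = (9/2, -4)

A = (9/2, -4)
B = (-3, -6)
D = (2/3, 14/3)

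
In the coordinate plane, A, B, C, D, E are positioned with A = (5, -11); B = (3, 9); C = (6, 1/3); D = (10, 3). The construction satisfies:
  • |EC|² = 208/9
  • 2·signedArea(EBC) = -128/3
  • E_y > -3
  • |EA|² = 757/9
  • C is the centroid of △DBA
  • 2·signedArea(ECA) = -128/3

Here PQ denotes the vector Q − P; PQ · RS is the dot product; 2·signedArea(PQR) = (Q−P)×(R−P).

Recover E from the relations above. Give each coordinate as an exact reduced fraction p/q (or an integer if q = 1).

E = (2, -7/3)

1. E_x = 2  [2·signedArea(ECA) = -128/3 ∩ 2·signedArea(EBC) = -128/3]
2. E_y = -7/3  [2·signedArea(ECA) = -128/3 ∩ 2·signedArea(EBC) = -128/3]
   → E = (2, -7/3)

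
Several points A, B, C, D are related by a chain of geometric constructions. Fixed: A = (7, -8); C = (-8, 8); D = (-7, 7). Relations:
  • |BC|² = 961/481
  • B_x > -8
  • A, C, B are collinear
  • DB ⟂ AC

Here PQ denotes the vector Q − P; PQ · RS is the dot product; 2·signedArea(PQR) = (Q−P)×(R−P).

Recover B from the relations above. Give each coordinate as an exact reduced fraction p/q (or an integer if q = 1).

1. B_x = -3383/481  [A, C, B are collinear ∩ DB ⟂ AC]
2. B_y = 3352/481  [A, C, B are collinear ∩ DB ⟂ AC]
   → B = (-3383/481, 3352/481)

B = (-3383/481, 3352/481)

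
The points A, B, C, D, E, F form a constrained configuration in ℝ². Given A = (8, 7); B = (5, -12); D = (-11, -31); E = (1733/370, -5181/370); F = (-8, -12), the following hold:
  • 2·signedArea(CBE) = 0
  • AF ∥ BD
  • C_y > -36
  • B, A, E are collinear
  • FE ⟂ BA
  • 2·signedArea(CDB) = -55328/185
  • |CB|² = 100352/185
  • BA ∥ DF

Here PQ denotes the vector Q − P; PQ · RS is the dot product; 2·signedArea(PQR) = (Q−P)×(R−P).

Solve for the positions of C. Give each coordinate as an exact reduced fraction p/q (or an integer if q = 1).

1. C_x = 253/185  [2·signedArea(CBE) = 0 ∩ 2·signedArea(CDB) = -55328/185]
2. C_y = -6476/185  [2·signedArea(CBE) = 0 ∩ 2·signedArea(CDB) = -55328/185]
   → C = (253/185, -6476/185)

C = (253/185, -6476/185)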